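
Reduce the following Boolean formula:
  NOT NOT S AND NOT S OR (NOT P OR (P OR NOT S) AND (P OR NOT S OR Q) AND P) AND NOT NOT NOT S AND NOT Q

NOT NOT S AND NOT S OR (NOT P OR (P OR NOT S) AND (P OR NOT S OR Q) AND P) AND NOT NOT NOT S AND NOT Q
= NOT NOT S AND NOT S OR (NOT P OR (P OR NOT S) AND P) AND NOT NOT NOT S AND NOT Q   — absorption
= NOT NOT S AND NOT S OR (NOT P OR P) AND NOT NOT NOT S AND NOT Q   — absorption
= NOT NOT S AND NOT S OR NOT NOT NOT S AND NOT Q   — complement / identity
= S AND NOT S OR NOT NOT NOT S AND NOT Q   — double negation
= NOT NOT NOT S AND NOT Q   — complement / identity
= NOT S AND NOT Q   — double negation

NOT S AND NOT Q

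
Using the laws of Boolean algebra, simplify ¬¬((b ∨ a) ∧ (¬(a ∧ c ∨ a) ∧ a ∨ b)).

b

¬¬((b ∨ a) ∧ (¬(a ∧ c ∨ a) ∧ a ∨ b))
= ¬¬((b ∨ a) ∧ (¬a ∧ a ∨ b))
= (b ∨ a) ∧ (¬a ∧ a ∨ b)
= (b ∨ a) ∧ b
= b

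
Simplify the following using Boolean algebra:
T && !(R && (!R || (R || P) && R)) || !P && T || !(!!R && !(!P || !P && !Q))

!R || !P

T && !(R && (!R || (R || P) && R)) || !P && T || !(!!R && !(!P || !P && !Q))
= T && !(R && (!R || R)) || !P && T || !(!!R && !(!P || !P && !Q))   (absorption)
= T && !(R && (!R || R)) || !P && T || !(!!R && !!P)   (absorption)
= (!(R && (!R || R)) || !P) && T || !(!!R && !!P)   (distribution)
= (!R || !P) && T || !(!!R && !!P)   (complement / identity)
= (!R || !P) && T || !R || !P   (De Morgan)
= !R || !P   (absorption)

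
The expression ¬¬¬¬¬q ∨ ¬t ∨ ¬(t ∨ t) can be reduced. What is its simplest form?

¬q ∨ ¬t

¬¬¬¬¬q ∨ ¬t ∨ ¬(t ∨ t)
= ¬¬¬q ∨ ¬t ∨ ¬(t ∨ t)
= ¬q ∨ ¬t ∨ ¬(t ∨ t)
= ¬q ∨ ¬t ∨ ¬t
= ¬q ∨ ¬t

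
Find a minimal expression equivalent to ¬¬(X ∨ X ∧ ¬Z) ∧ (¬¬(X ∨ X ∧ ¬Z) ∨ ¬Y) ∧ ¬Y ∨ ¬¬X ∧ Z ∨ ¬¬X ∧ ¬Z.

¬¬(X ∨ X ∧ ¬Z) ∧ (¬¬(X ∨ X ∧ ¬Z) ∨ ¬Y) ∧ ¬Y ∨ ¬¬X ∧ Z ∨ ¬¬X ∧ ¬Z
= ¬¬(X ∨ X ∧ ¬Z) ∧ ¬Y ∨ ¬¬X ∧ Z ∨ ¬¬X ∧ ¬Z   — absorption
= ¬¬X ∧ ¬Y ∨ ¬¬X ∧ Z ∨ ¬¬X ∧ ¬Z   — absorption
= ¬¬X ∧ ¬Y ∨ ¬¬X   — distribution
= ¬¬X   — absorption
= X   — double negation

X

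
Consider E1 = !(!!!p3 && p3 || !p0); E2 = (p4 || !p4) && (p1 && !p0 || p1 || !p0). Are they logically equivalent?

No

E1: !(!!!p3 && p3 || !p0)
    = !(!p3 && p3 || !p0)   — double negation
    = !!p0   — complement / identity
    = p0   — double negation
E2: (p4 || !p4) && (p1 && !p0 || p1 || !p0)
    = p1 && !p0 || p1 || !p0   — complement / identity
    = p1 || !p0   — absorption
These differ: at p0=0, p1=0, p3=0, p4=0, E1 = 0 but E2 = 1.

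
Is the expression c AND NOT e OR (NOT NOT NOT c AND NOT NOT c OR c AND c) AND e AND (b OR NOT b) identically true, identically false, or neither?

neither

c AND NOT e OR (NOT NOT NOT c AND NOT NOT c OR c AND c) AND e AND (b OR NOT b)
= c AND NOT e OR (NOT NOT NOT c AND c OR c AND c) AND e AND (b OR NOT b)
= c AND NOT e OR (NOT NOT NOT c AND c OR c) AND e AND (b OR NOT b)
= c AND NOT e OR (NOT c AND c OR c) AND e AND (b OR NOT b)
= c AND NOT e OR (NOT c AND c OR c) AND e
= c AND NOT e OR c AND e
= c
This depends on c, so it is not a constant.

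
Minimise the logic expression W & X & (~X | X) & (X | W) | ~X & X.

W & X & (~X | X) & (X | W) | ~X & X
= W & X & (X | W) | ~X & X
= W & X | ~X & X
= W & X

W & X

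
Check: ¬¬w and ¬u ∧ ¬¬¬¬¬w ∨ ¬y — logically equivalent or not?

E1: ¬¬w
    = w   (double negation)
E2: ¬u ∧ ¬¬¬¬¬w ∨ ¬y
    = ¬u ∧ ¬¬¬w ∨ ¬y   (double negation)
    = ¬u ∧ ¬w ∨ ¬y   (double negation)
These differ: at u=0, w=0, y=0, E1 = 0 but E2 = 1.

No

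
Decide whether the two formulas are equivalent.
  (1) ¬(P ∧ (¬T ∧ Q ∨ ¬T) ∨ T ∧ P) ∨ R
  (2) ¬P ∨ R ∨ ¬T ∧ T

Yes

E1: ¬(P ∧ (¬T ∧ Q ∨ ¬T) ∨ T ∧ P) ∨ R
    = ¬(P ∧ ¬T ∨ T ∧ P) ∨ R   (absorption)
    = ¬P ∨ R   (distribution)
E2: ¬P ∨ R ∨ ¬T ∧ T
    = ¬P ∨ R   (complement / identity)
Both reduce to ¬P ∨ R, so they are equivalent.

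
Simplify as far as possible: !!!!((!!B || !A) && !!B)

!!!!((!!B || !A) && !!B)
= !!!!!!B
= !!!!B
= !!B
= B

B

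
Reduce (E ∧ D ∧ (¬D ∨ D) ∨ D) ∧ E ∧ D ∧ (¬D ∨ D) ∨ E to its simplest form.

E

(E ∧ D ∧ (¬D ∨ D) ∨ D) ∧ E ∧ D ∧ (¬D ∨ D) ∨ E
= E ∧ D ∧ (¬D ∨ D) ∨ E
= E ∧ D ∨ E
= E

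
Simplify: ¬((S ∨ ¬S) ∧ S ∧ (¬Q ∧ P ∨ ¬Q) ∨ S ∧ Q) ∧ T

¬((S ∨ ¬S) ∧ S ∧ (¬Q ∧ P ∨ ¬Q) ∨ S ∧ Q) ∧ T
= ¬((S ∨ ¬S) ∧ S ∧ ¬Q ∨ S ∧ Q) ∧ T
= ¬(S ∧ ¬Q ∨ S ∧ Q) ∧ T
= ¬S ∧ T

¬S ∧ T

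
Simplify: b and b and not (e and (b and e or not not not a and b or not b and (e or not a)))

b and not e

b and b and not (e and (b and e or not not not a and b or not b and (e or not a)))
= b and b and not (e and (b and (e or not not not a) or not b and (e or not a)))   [distribution]
= b and not (e and (b and (e or not not not a) or not b and (e or not a)))   [idempotence]
= b and not (e and (b and (e or not a) or not b and (e or not a)))   [double negation]
= b and not (e and (e or not a))   [distribution]
= b and not e   [absorption]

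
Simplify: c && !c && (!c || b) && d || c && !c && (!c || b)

false

c && !c && (!c || b) && d || c && !c && (!c || b)
= c && !c && (!c || b)
= c && !c
= false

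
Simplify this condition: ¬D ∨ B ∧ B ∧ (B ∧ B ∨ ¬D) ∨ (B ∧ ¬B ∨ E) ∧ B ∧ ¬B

¬D ∨ B

¬D ∨ B ∧ B ∧ (B ∧ B ∨ ¬D) ∨ (B ∧ ¬B ∨ E) ∧ B ∧ ¬B
= ¬D ∨ B ∧ B ∧ (B ∧ B ∨ ¬D) ∨ B ∧ ¬B
= ¬D ∨ B ∧ B ∨ B ∧ ¬B
= ¬D ∨ B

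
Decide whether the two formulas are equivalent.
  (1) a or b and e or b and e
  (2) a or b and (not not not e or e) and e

E1: a or b and e or b and e
    = a or b and e   [idempotence]
E2: a or b and (not not not e or e) and e
    = a or b and (not e or e) and e   [double negation]
    = a or b and e   [complement / identity]
Both reduce to a or b and e, so they are equivalent.

Yes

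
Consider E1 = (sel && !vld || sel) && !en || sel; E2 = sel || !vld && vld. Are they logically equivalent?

E1: (sel && !vld || sel) && !en || sel
    = sel && !en || sel
    = sel
E2: sel || !vld && vld
    = sel
Both reduce to sel, so they are equivalent.

Yes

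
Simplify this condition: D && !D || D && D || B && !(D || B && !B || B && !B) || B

D || B

D && !D || D && D || B && !(D || B && !B || B && !B) || B
= D || B && !(D || B && !B || B && !B) || B   [distribution]
= D || B && !(D || B && !B) || B   [idempotence]
= D || B && !D || B   [complement / identity]
= D || B   [absorption]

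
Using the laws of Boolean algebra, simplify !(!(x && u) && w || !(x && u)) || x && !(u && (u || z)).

!(!(x && u) && w || !(x && u)) || x && !(u && (u || z))
= !!(x && u) || x && !(u && (u || z))   — absorption
= x && u || x && !(u && (u || z))   — double negation
= x && u || x && !u   — absorption
= x   — distribution

x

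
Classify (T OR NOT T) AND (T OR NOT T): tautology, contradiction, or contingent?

(T OR NOT T) AND (T OR NOT T)
= T OR NOT T   (complement / identity)
= TRUE   (complement)

tautology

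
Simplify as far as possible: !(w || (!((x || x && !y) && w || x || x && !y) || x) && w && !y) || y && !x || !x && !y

!(w || (!((x || x && !y) && w || x || x && !y) || x) && w && !y) || y && !x || !x && !y
= !(w || (!(x || x && !y) || x) && w && !y) || y && !x || !x && !y   — absorption
= !(w || (!x || x) && w && !y) || y && !x || !x && !y   — absorption
= !(w || w && !y) || y && !x || !x && !y   — complement / identity
= !(w || w && !y) || !x   — distribution
= !w || !x   — absorption

!w || !x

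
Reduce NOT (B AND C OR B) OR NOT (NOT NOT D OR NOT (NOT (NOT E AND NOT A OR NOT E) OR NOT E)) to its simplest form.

NOT B OR NOT D

NOT (B AND C OR B) OR NOT (NOT NOT D OR NOT (NOT (NOT E AND NOT A OR NOT E) OR NOT E))
= NOT (B AND C OR B) OR NOT (NOT NOT D OR (NOT E AND NOT A OR NOT E) AND E)   (De Morgan)
= NOT (B AND C OR B) OR NOT (NOT NOT D OR NOT E AND E)   (absorption)
= NOT (B AND C OR B) OR NOT NOT NOT D   (complement / identity)
= NOT (B AND C OR B) OR NOT D   (double negation)
= NOT B OR NOT D   (absorption)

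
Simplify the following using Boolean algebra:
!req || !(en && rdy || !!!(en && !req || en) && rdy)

!req || !(en && rdy || !!!(en && !req || en) && rdy)
= !req || !(en && rdy || !(en && !req || en) && rdy)   (double negation)
= !req || !(en && rdy || !en && rdy)   (absorption)
= !req || !rdy   (distribution)

!req || !rdy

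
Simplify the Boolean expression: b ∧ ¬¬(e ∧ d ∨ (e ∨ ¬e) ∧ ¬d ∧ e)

b ∧ ¬¬(e ∧ d ∨ (e ∨ ¬e) ∧ ¬d ∧ e)
= b ∧ ¬¬(e ∧ (d ∨ (e ∨ ¬e) ∧ ¬d))   [distribution]
= b ∧ ¬¬(e ∧ (d ∨ ¬d))   [complement / identity]
= b ∧ e ∧ (d ∨ ¬d)   [double negation]
= b ∧ e   [complement / identity]

b ∧ e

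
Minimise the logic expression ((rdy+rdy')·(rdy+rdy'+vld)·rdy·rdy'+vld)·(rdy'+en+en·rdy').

vld·(rdy'+en)

((rdy+rdy')·(rdy+rdy'+vld)·rdy·rdy'+vld)·(rdy'+en+en·rdy')
= ((rdy+rdy')·rdy·rdy'+vld)·(rdy'+en+en·rdy')   (absorption)
= ((rdy+rdy')·rdy·rdy'+vld)·(rdy'+en)   (absorption)
= (rdy·rdy'+vld)·(rdy'+en)   (complement / identity)
= vld·(rdy'+en)   (complement / identity)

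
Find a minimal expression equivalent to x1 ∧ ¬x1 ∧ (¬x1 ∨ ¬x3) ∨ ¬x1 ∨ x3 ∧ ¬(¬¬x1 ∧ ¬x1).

¬x1 ∨ x3

x1 ∧ ¬x1 ∧ (¬x1 ∨ ¬x3) ∨ ¬x1 ∨ x3 ∧ ¬(¬¬x1 ∧ ¬x1)
= x1 ∧ ¬x1 ∧ (¬x1 ∨ ¬x3) ∨ ¬x1 ∨ x3 ∧ (¬x1 ∨ x1)   (De Morgan)
= x1 ∧ ¬x1 ∨ ¬x1 ∨ x3 ∧ (¬x1 ∨ x1)   (absorption)
= x1 ∧ ¬x1 ∨ ¬x1 ∨ x3   (complement / identity)
= ¬x1 ∨ x3   (complement / identity)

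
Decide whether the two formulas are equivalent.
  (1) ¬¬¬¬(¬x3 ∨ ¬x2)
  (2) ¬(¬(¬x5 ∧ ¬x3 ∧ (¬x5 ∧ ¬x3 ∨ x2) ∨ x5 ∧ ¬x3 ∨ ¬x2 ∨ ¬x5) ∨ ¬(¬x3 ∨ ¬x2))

Yes

E1: ¬¬¬¬(¬x3 ∨ ¬x2)
    = ¬¬(¬x3 ∨ ¬x2)   [double negation]
    = ¬x3 ∨ ¬x2   [double negation]
E2: ¬(¬(¬x5 ∧ ¬x3 ∧ (¬x5 ∧ ¬x3 ∨ x2) ∨ x5 ∧ ¬x3 ∨ ¬x2 ∨ ¬x5) ∨ ¬(¬x3 ∨ ¬x2))
    = ¬(¬(¬x5 ∧ ¬x3 ∨ x5 ∧ ¬x3 ∨ ¬x2 ∨ ¬x5) ∨ ¬(¬x3 ∨ ¬x2))   [absorption]
    = ¬(¬(¬x3 ∨ ¬x2 ∨ ¬x5) ∨ ¬(¬x3 ∨ ¬x2))   [distribution]
    = (¬x3 ∨ ¬x2 ∨ ¬x5) ∧ (¬x3 ∨ ¬x2)   [De Morgan]
    = ¬x3 ∨ ¬x2   [absorption]
Both reduce to ¬x3 ∨ ¬x2, so they are equivalent.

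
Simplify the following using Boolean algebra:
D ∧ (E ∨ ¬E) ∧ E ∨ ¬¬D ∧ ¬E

D

D ∧ (E ∨ ¬E) ∧ E ∨ ¬¬D ∧ ¬E
= D ∧ E ∨ ¬¬D ∧ ¬E
= D ∧ E ∨ D ∧ ¬E
= D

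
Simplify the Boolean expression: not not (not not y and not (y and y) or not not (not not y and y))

not not (not not y and not (y and y) or not not (not not y and y))
= not not (not not y and not y or not not (not not y and y))   (idempotence)
= not not (not not y and not y or not not y and y)   (double negation)
= not not not not y   (distribution)
= not not y   (double negation)
= y   (double negation)

y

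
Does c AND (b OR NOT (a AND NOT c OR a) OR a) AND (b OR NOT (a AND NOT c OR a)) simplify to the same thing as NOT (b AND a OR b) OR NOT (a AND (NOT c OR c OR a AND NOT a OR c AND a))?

No

E1: c AND (b OR NOT (a AND NOT c OR a) OR a) AND (b OR NOT (a AND NOT c OR a))
    = c AND (b OR NOT (a AND NOT c OR a))   — absorption
    = c AND (b OR NOT a)   — absorption
E2: NOT (b AND a OR b) OR NOT (a AND (NOT c OR c OR a AND NOT a OR c AND a))
    = NOT (b AND a OR b) OR NOT (a AND (NOT c OR c OR c AND a))   — complement / identity
    = NOT b OR NOT (a AND (NOT c OR c OR c AND a))   — absorption
    = NOT b OR NOT (a AND (NOT c OR c))   — absorption
    = NOT b OR NOT a   — complement / identity
These differ: at a=1, b=0, c=0, E1 = 0 but E2 = 1.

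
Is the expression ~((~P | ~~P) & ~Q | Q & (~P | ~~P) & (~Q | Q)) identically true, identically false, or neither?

identically false

~((~P | ~~P) & ~Q | Q & (~P | ~~P) & (~Q | Q))
= ~((~P | ~~P) & ~Q | Q & (~P | ~~P))   [complement / identity]
= ~(~P | ~~P)   [distribution]
= P & ~P   [De Morgan]
= 0   [complement]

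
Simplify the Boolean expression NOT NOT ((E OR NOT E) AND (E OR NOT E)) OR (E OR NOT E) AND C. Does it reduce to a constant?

NOT NOT ((E OR NOT E) AND (E OR NOT E)) OR (E OR NOT E) AND C
= (E OR NOT E) AND (E OR NOT E) OR (E OR NOT E) AND C
= (E OR NOT E OR C) AND (E OR NOT E)
= E OR NOT E
= TRUE

TRUE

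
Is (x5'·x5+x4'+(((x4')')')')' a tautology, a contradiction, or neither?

contradiction

(x5'·x5+x4'+(((x4')')')')'
= (x5'·x5+x4'+(x4')')'   [double negation]
= (x4'+(x4')')'   [complement / identity]
= x4·x4'   [De Morgan]
= 0   [complement]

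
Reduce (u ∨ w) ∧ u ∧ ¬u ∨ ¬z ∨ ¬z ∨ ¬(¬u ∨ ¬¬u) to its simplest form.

¬z

(u ∨ w) ∧ u ∧ ¬u ∨ ¬z ∨ ¬z ∨ ¬(¬u ∨ ¬¬u)
= (u ∨ w) ∧ u ∧ ¬u ∨ ¬z ∨ ¬z ∨ u ∧ ¬u   — De Morgan
= u ∧ ¬u ∨ ¬z ∨ ¬z ∨ u ∧ ¬u   — absorption
= ¬z ∨ ¬z ∨ u ∧ ¬u   — complement / identity
= ¬z ∨ ¬z   — complement / identity
= ¬z   — idempotence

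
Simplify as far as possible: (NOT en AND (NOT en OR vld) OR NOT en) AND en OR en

(NOT en AND (NOT en OR vld) OR NOT en) AND en OR en
= (NOT en OR NOT en) AND en OR en   [absorption]
= NOT en AND en OR en   [idempotence]
= en   [complement / identity]

en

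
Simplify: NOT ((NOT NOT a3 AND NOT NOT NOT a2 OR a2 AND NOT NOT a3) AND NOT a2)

NOT a3 OR a2

NOT ((NOT NOT a3 AND NOT NOT NOT a2 OR a2 AND NOT NOT a3) AND NOT a2)
= NOT ((NOT NOT a3 AND NOT a2 OR a2 AND NOT NOT a3) AND NOT a2)
= NOT (NOT NOT a3 AND (NOT a2 OR a2) AND NOT a2)
= NOT (NOT NOT a3 AND NOT a2)
= NOT a3 OR a2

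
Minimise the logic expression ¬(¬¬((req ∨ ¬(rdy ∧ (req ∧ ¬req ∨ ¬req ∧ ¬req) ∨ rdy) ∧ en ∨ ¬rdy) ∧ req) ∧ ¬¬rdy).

¬(¬¬((req ∨ ¬(rdy ∧ (req ∧ ¬req ∨ ¬req ∧ ¬req) ∨ rdy) ∧ en ∨ ¬rdy) ∧ req) ∧ ¬¬rdy)
= ¬((req ∨ ¬(rdy ∧ (req ∧ ¬req ∨ ¬req ∧ ¬req) ∨ rdy) ∧ en ∨ ¬rdy) ∧ req) ∨ ¬rdy   (De Morgan)
= ¬((req ∨ ¬(rdy ∧ ¬req ∨ rdy) ∧ en ∨ ¬rdy) ∧ req) ∨ ¬rdy   (distribution)
= ¬((req ∨ ¬rdy ∧ en ∨ ¬rdy) ∧ req) ∨ ¬rdy   (absorption)
= ¬((req ∨ ¬rdy) ∧ req) ∨ ¬rdy   (absorption)
= ¬req ∨ ¬rdy   (absorption)

¬req ∨ ¬rdy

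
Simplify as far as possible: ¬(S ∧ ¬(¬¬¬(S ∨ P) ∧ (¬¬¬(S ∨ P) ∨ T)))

¬(S ∧ ¬(¬¬¬(S ∨ P) ∧ (¬¬¬(S ∨ P) ∨ T)))
= ¬(S ∧ ¬¬¬¬(S ∨ P))   — absorption
= ¬(S ∧ ¬¬(S ∨ P))   — double negation
= ¬(S ∧ (S ∨ P))   — double negation
= ¬S   — absorption

¬S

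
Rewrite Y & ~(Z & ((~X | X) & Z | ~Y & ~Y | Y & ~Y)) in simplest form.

Y & ~Z

Y & ~(Z & ((~X | X) & Z | ~Y & ~Y | Y & ~Y))
= Y & ~(Z & ((~X | X) & Z | ~Y))   — distribution
= Y & ~(Z & (Z | ~Y))   — complement / identity
= Y & ~Z   — absorption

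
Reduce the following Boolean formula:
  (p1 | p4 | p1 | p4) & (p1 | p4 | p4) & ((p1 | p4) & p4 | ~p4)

(p1 | p4 | p1 | p4) & (p1 | p4 | p4) & ((p1 | p4) & p4 | ~p4)
= ((p1 | p4) & p4 | p1 | p4) & ((p1 | p4) & p4 | ~p4)
= (p1 | p4) & p4 | (p1 | p4) & ~p4
= (p1 | p4) & (p4 | ~p4)
= p1 | p4

p1 | p4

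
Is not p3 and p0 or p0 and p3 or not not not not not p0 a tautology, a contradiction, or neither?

tautology

not p3 and p0 or p0 and p3 or not not not not not p0
= p0 or not not not not not p0
= p0 or not not not p0
= p0 or not p0
= True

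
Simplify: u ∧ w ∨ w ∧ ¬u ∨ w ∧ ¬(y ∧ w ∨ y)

w

u ∧ w ∨ w ∧ ¬u ∨ w ∧ ¬(y ∧ w ∨ y)
= w ∨ w ∧ ¬(y ∧ w ∨ y)   [distribution]
= w ∨ w ∧ ¬y   [absorption]
= w   [absorption]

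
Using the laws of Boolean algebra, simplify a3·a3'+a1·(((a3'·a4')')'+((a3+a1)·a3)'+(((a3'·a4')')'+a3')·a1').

a3·a3'+a1·(((a3'·a4')')'+((a3+a1)·a3)'+(((a3'·a4')')'+a3')·a1')
= a3·a3'+a1·(((a3'·a4')')'+a3'+(((a3'·a4')')'+a3')·a1')   (absorption)
= a3·a3'+a1·(((a3'·a4')')'+a3')   (absorption)
= a1·(((a3'·a4')')'+a3')   (complement / identity)
= a1·(a3'·a4'+a3')   (double negation)
= a1·a3'   (absorption)

a1·a3'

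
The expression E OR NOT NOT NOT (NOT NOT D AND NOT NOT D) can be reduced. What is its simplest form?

E OR NOT D

E OR NOT NOT NOT (NOT NOT D AND NOT NOT D)
= E OR NOT NOT NOT NOT NOT D   [idempotence]
= E OR NOT NOT NOT D   [double negation]
= E OR NOT D   [double negation]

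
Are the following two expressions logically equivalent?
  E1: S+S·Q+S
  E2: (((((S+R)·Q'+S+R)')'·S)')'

Yes

E1: S+S·Q+S
    = S+S   [absorption]
    = S   [idempotence]
E2: (((((S+R)·Q'+S+R)')'·S)')'
    = ((((S+R)')'·S)')'   [absorption]
    = ((S+R)')'·S   [double negation]
    = (S+R)·S   [double negation]
    = S   [absorption]
Both reduce to S, so they are equivalent.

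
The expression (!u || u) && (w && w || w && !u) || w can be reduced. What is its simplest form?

w

(!u || u) && (w && w || w && !u) || w
= w && w || w && !u || w   [complement / identity]
= w || w && !u || w   [idempotence]
= w || w   [absorption]
= w   [idempotence]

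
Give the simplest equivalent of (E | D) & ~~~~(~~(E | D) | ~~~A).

E | D

(E | D) & ~~~~(~~(E | D) | ~~~A)
= (E | D) & ~~~(~(E | D) & ~~A)
= (E | D) & ~~(E | D | ~A)
= (E | D) & (E | D | ~A)
= E | D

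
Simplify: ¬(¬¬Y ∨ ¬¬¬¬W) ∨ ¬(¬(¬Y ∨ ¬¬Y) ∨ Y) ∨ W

¬(¬¬Y ∨ ¬¬¬¬W) ∨ ¬(¬(¬Y ∨ ¬¬Y) ∨ Y) ∨ W
= ¬Y ∧ ¬¬¬W ∨ ¬(¬(¬Y ∨ ¬¬Y) ∨ Y) ∨ W   [De Morgan]
= ¬Y ∧ ¬¬¬W ∨ ¬(Y ∧ ¬Y ∨ Y) ∨ W   [De Morgan]
= ¬Y ∧ ¬¬¬W ∨ ¬Y ∨ W   [complement / identity]
= ¬Y ∧ ¬W ∨ ¬Y ∨ W   [double negation]
= ¬Y ∨ W   [absorption]

¬Y ∨ W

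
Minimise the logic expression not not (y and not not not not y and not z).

y and not z

not not (y and not not not not y and not z)
= not not (y and not not y and not z)   (double negation)
= not not (y and y and not z)   (double negation)
= y and y and not z   (double negation)
= y and not z   (idempotence)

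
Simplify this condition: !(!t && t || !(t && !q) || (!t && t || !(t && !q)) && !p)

t && !q

!(!t && t || !(t && !q) || (!t && t || !(t && !q)) && !p)
= !(!t && t || !(t && !q))   (absorption)
= !!(t && !q)   (complement / identity)
= t && !q   (double negation)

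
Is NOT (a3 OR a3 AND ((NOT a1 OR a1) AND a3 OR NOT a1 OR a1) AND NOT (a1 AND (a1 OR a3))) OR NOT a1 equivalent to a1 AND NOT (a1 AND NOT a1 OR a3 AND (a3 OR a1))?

E1: NOT (a3 OR a3 AND ((NOT a1 OR a1) AND a3 OR NOT a1 OR a1) AND NOT (a1 AND (a1 OR a3))) OR NOT a1
    = NOT (a3 OR a3 AND ((NOT a1 OR a1) AND a3 OR NOT a1 OR a1) AND NOT a1) OR NOT a1   — absorption
    = NOT (a3 OR a3 AND (NOT a1 OR a1) AND NOT a1) OR NOT a1   — absorption
    = NOT (a3 OR a3 AND NOT a1) OR NOT a1   — complement / identity
    = NOT a3 OR NOT a1   — absorption
E2: a1 AND NOT (a1 AND NOT a1 OR a3 AND (a3 OR a1))
    = a1 AND NOT (a3 AND (a3 OR a1))   — complement / identity
    = a1 AND NOT a3   — absorption
These differ: at a1=0, a3=0, E1 = 1 but E2 = 0.

No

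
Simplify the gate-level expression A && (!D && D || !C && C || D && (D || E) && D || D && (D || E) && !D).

A && D

A && (!D && D || !C && C || D && (D || E) && D || D && (D || E) && !D)
= A && (!C && C || D && (D || E) && D || D && (D || E) && !D)   (complement / identity)
= A && (D && (D || E) && D || D && (D || E) && !D)   (complement / identity)
= A && (D || !D) && D && (D || E)   (distribution)
= A && D && (D || E)   (complement / identity)
= A && D   (absorption)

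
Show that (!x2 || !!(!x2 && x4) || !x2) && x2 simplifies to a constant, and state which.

(!x2 || !!(!x2 && x4) || !x2) && x2
= (!x2 || !x2 && x4 || !x2) && x2   — double negation
= (!x2 || !x2) && x2   — absorption
= !x2 && x2   — idempotence
= false   — complement

false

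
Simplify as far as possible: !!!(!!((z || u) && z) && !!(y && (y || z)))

!z || !y

!!!(!!((z || u) && z) && !!(y && (y || z)))
= !!!(!!((z || u) && z) && !!y)   [absorption]
= !(!!((z || u) && z) && !!y)   [double negation]
= !(!!z && !!y)   [absorption]
= !z || !y   [De Morgan]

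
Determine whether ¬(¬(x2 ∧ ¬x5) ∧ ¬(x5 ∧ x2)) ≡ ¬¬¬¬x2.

Yes

E1: ¬(¬(x2 ∧ ¬x5) ∧ ¬(x5 ∧ x2))
    = x2 ∧ ¬x5 ∨ x5 ∧ x2   [De Morgan]
    = x2   [distribution]
E2: ¬¬¬¬x2
    = ¬¬x2   [double negation]
    = x2   [double negation]
Both reduce to x2, so they are equivalent.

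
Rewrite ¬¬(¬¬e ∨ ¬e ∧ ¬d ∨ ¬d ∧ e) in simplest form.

e ∨ ¬d

¬¬(¬¬e ∨ ¬e ∧ ¬d ∨ ¬d ∧ e)
= ¬¬(¬¬e ∨ ¬d)   [distribution]
= ¬¬e ∨ ¬d   [double negation]
= e ∨ ¬d   [double negation]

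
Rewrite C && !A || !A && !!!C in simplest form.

!A

C && !A || !A && !!!C
= C && !A || !A && !C   — double negation
= !A   — distribution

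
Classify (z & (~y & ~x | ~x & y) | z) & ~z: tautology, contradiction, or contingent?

contradiction

(z & (~y & ~x | ~x & y) | z) & ~z
= (z & ~x | z) & ~z   (distribution)
= z & ~z   (absorption)
= 0   (complement)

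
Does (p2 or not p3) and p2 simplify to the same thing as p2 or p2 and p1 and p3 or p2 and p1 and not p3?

Yes

E1: (p2 or not p3) and p2
    = p2   (absorption)
E2: p2 or p2 and p1 and p3 or p2 and p1 and not p3
    = p2 or p2 and p1   (distribution)
    = p2   (absorption)
Both reduce to p2, so they are equivalent.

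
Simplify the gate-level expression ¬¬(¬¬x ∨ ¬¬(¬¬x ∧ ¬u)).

x

¬¬(¬¬x ∨ ¬¬(¬¬x ∧ ¬u))
= ¬¬x ∨ ¬¬(¬¬x ∧ ¬u)   [double negation]
= ¬¬x ∨ ¬¬x ∧ ¬u   [double negation]
= ¬¬x   [absorption]
= x   [double negation]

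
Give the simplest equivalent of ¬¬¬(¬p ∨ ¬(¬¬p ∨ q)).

p

¬¬¬(¬p ∨ ¬(¬¬p ∨ q))
= ¬(¬p ∨ ¬(¬¬p ∨ q))   (double negation)
= p ∧ (¬¬p ∨ q)   (De Morgan)
= p ∧ (p ∨ q)   (double negation)
= p   (absorption)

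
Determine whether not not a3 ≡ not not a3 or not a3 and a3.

Yes

E1: not not a3
    = a3
E2: not not a3 or not a3 and a3
    = a3 or not a3 and a3
    = a3
Both reduce to a3, so they are equivalent.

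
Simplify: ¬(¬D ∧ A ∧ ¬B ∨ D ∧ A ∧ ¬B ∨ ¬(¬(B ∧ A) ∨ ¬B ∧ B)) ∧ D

¬(¬D ∧ A ∧ ¬B ∨ D ∧ A ∧ ¬B ∨ ¬(¬(B ∧ A) ∨ ¬B ∧ B)) ∧ D
= ¬(¬D ∧ A ∧ ¬B ∨ D ∧ A ∧ ¬B ∨ ¬¬(B ∧ A)) ∧ D
= ¬(A ∧ ¬B ∨ ¬¬(B ∧ A)) ∧ D
= ¬(A ∧ ¬B ∨ B ∧ A) ∧ D
= ¬A ∧ D

¬A ∧ D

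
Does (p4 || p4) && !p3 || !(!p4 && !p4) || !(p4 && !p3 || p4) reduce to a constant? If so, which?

yes, True

(p4 || p4) && !p3 || !(!p4 && !p4) || !(p4 && !p3 || p4)
= (p4 || p4) && !p3 || p4 || p4 || !(p4 && !p3 || p4)   [De Morgan]
= p4 || p4 || !(p4 && !p3 || p4)   [absorption]
= p4 || p4 || !p4   [absorption]
= p4 || !p4   [idempotence]
= true   [complement]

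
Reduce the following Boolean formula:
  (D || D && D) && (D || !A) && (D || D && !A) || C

D || C

(D || D && D) && (D || !A) && (D || D && !A) || C
= (D || D && D && !A) && (D || D && !A) || C   [distribution]
= (D || D && !A) && (D || D && !A) || C   [idempotence]
= D || D && !A || C   [idempotence]
= D || C   [absorption]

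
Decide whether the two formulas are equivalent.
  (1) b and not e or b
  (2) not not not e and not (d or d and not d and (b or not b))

No

E1: b and not e or b
    = b   — absorption
E2: not not not e and not (d or d and not d and (b or not b))
    = not not not e and not (d or d and not d)   — complement / identity
    = not not not e and not d   — complement / identity
    = not e and not d   — double negation
These differ: at b=1, d=0, e=1, E1 = 1 but E2 = 0.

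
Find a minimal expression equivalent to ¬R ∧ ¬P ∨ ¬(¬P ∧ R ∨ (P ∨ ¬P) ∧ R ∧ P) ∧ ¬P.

¬R ∧ ¬P ∨ ¬(¬P ∧ R ∨ (P ∨ ¬P) ∧ R ∧ P) ∧ ¬P
= ¬R ∧ ¬P ∨ ¬(¬P ∧ R ∨ R ∧ P) ∧ ¬P
= ¬R ∧ ¬P ∨ ¬R ∧ ¬P
= ¬R ∧ ¬P

¬R ∧ ¬P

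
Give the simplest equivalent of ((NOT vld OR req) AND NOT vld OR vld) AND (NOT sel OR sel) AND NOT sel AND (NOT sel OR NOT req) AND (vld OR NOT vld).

NOT sel

((NOT vld OR req) AND NOT vld OR vld) AND (NOT sel OR sel) AND NOT sel AND (NOT sel OR NOT req) AND (vld OR NOT vld)
= ((NOT vld OR req) AND NOT vld OR vld) AND (NOT sel OR sel) AND NOT sel AND (vld OR NOT vld)   [absorption]
= ((NOT vld OR req) AND NOT vld OR vld) AND (NOT sel OR sel) AND NOT sel   [complement / identity]
= ((NOT vld OR req) AND NOT vld OR vld) AND NOT sel   [complement / identity]
= (NOT vld OR vld) AND NOT sel   [absorption]
= NOT sel   [complement / identity]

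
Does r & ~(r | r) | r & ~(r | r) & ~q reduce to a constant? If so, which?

yes, False

r & ~(r | r) | r & ~(r | r) & ~q
= r & ~(r | r)   [absorption]
= r & ~r   [idempotence]
= 0   [complement]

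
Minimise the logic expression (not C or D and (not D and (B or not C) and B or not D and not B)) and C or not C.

(not C or D and (not D and (B or not C) and B or not D and not B)) and C or not C
= (not C or D and (not D and B or not D and not B)) and C or not C   (absorption)
= (not C or D and not D) and C or not C   (distribution)
= not C and C or not C   (complement / identity)
= not C   (complement / identity)

not C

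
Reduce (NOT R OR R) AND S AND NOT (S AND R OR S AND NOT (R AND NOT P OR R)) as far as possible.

FALSE

(NOT R OR R) AND S AND NOT (S AND R OR S AND NOT (R AND NOT P OR R))
= (NOT R OR R) AND S AND NOT (S AND R OR S AND NOT R)   (absorption)
= (NOT R OR R) AND S AND NOT S   (distribution)
= S AND NOT S   (complement / identity)
= FALSE   (complement)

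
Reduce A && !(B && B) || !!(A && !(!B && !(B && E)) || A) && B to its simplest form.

A && !(B && B) || !!(A && !(!B && !(B && E)) || A) && B
= A && !(B && B) || (A && !(!B && !(B && E)) || A) && B
= A && !B || (A && !(!B && !(B && E)) || A) && B
= A && !B || (A && (B || B && E) || A) && B
= A && !B || (A && B || A) && B
= A && !B || A && B
= A

A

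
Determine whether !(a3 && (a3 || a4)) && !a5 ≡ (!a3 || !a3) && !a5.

E1: !(a3 && (a3 || a4)) && !a5
    = !a3 && !a5   [absorption]
E2: (!a3 || !a3) && !a5
    = !a3 && !a5   [idempotence]
Both reduce to !a3 && !a5, so they are equivalent.

Yes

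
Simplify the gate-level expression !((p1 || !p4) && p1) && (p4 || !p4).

!p1

!((p1 || !p4) && p1) && (p4 || !p4)
= !((p1 || !p4) && p1)   [complement / identity]
= !p1   [absorption]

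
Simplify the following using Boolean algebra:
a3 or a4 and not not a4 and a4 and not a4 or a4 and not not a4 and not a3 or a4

a3 or a4 and not not a4 and a4 and not a4 or a4 and not not a4 and not a3 or a4
= a3 or a4 and not not a4 and (a4 and not a4 or not a3) or a4   [distribution]
= a3 or a4 and a4 and (a4 and not a4 or not a3) or a4   [double negation]
= a3 or a4 and a4 and not a3 or a4   [complement / identity]
= a3 or a4 and not a3 or a4   [idempotence]
= a3 or a4   [absorption]

a3 or a4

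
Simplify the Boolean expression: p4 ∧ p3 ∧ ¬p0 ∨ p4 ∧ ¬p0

p4 ∧ ¬p0

p4 ∧ p3 ∧ ¬p0 ∨ p4 ∧ ¬p0
= (p4 ∧ p3 ∨ p4) ∧ ¬p0   (distribution)
= p4 ∧ ¬p0   (absorption)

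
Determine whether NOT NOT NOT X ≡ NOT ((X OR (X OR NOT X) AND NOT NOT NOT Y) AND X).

E1: NOT NOT NOT X
    = NOT X   — double negation
E2: NOT ((X OR (X OR NOT X) AND NOT NOT NOT Y) AND X)
    = NOT ((X OR NOT NOT NOT Y) AND X)   — complement / identity
    = NOT ((X OR NOT Y) AND X)   — double negation
    = NOT X   — absorption
Both reduce to NOT X, so they are equivalent.

Yes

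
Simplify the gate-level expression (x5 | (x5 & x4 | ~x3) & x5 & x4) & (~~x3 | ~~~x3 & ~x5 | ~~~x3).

(x5 | (x5 & x4 | ~x3) & x5 & x4) & (~~x3 | ~~~x3 & ~x5 | ~~~x3)
= (x5 | (x5 & x4 | ~x3) & x5 & x4) & (~~x3 | ~~~x3)
= (x5 | x5 & x4) & (~~x3 | ~~~x3)
= (x5 | x5 & x4) & (x3 | ~~~x3)
= (x5 | x5 & x4) & (x3 | ~x3)
= x5 | x5 & x4
= x5

x5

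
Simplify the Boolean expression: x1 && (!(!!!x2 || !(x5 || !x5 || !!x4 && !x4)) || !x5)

x1 && (!(!!!x2 || !(x5 || !x5 || !!x4 && !x4)) || !x5)
= x1 && (!(!!!x2 || !(x5 || !x5 || x4 && !x4)) || !x5)   — double negation
= x1 && (!(!!!x2 || !(x5 || !x5)) || !x5)   — complement / identity
= x1 && (!(!x2 || !(x5 || !x5)) || !x5)   — double negation
= x1 && (x2 && (x5 || !x5) || !x5)   — De Morgan
= x1 && (x2 || !x5)   — complement / identity

x1 && (x2 || !x5)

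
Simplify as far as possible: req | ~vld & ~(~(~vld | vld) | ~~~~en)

req | ~vld & ~(~(~vld | vld) | ~~~~en)
= req | ~vld & (~vld | vld) & ~~~en   — De Morgan
= req | ~vld & (~vld | vld) & ~en   — double negation
= req | ~vld & ~en   — complement / identity

req | ~vld & ~en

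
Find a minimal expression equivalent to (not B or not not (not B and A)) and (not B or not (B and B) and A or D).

not B

(not B or not not (not B and A)) and (not B or not (B and B) and A or D)
= (not B or not not (not B and A)) and (not B or not B and A or D)   (idempotence)
= (not B or not B and A) and (not B or not B and A or D)   (double negation)
= (not B or not B and A) and (not B or D)   (absorption)
= not B and (not B or D)   (absorption)
= not B   (absorption)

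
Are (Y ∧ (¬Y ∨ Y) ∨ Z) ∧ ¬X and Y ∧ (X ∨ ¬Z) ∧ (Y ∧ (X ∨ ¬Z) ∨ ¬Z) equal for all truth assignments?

No

E1: (Y ∧ (¬Y ∨ Y) ∨ Z) ∧ ¬X
    = (Y ∨ Z) ∧ ¬X   (complement / identity)
E2: Y ∧ (X ∨ ¬Z) ∧ (Y ∧ (X ∨ ¬Z) ∨ ¬Z)
    = Y ∧ (X ∨ ¬Z)   (absorption)
These differ: at X=0, Y=0, Z=1, E1 = 1 but E2 = 0.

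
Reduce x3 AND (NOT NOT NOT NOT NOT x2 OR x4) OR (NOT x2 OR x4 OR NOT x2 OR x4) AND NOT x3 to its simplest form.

NOT x2 OR x4

x3 AND (NOT NOT NOT NOT NOT x2 OR x4) OR (NOT x2 OR x4 OR NOT x2 OR x4) AND NOT x3
= x3 AND (NOT NOT NOT NOT NOT x2 OR x4) OR (NOT x2 OR x4) AND NOT x3   — idempotence
= x3 AND (NOT NOT NOT x2 OR x4) OR (NOT x2 OR x4) AND NOT x3   — double negation
= x3 AND (NOT x2 OR x4) OR (NOT x2 OR x4) AND NOT x3   — double negation
= NOT x2 OR x4   — distribution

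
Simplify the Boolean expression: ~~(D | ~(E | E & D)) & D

D

~~(D | ~(E | E & D)) & D
= ~~(D | ~E) & D   (absorption)
= (D | ~E) & D   (double negation)
= D   (absorption)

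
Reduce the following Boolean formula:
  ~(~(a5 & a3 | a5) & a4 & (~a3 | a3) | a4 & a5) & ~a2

~(~(a5 & a3 | a5) & a4 & (~a3 | a3) | a4 & a5) & ~a2
= ~(~a5 & a4 & (~a3 | a3) | a4 & a5) & ~a2   [absorption]
= ~(~a5 & a4 | a4 & a5) & ~a2   [complement / identity]
= ~a4 & ~a2   [distribution]

~a4 & ~a2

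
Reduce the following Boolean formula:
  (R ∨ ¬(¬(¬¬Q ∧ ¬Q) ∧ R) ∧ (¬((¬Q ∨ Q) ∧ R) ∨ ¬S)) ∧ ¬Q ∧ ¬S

(R ∨ ¬(¬(¬¬Q ∧ ¬Q) ∧ R) ∧ (¬((¬Q ∨ Q) ∧ R) ∨ ¬S)) ∧ ¬Q ∧ ¬S
= (R ∨ ¬((¬Q ∨ Q) ∧ R) ∧ (¬((¬Q ∨ Q) ∧ R) ∨ ¬S)) ∧ ¬Q ∧ ¬S   [De Morgan]
= (R ∨ ¬((¬Q ∨ Q) ∧ R)) ∧ ¬Q ∧ ¬S   [absorption]
= (R ∨ ¬R) ∧ ¬Q ∧ ¬S   [complement / identity]
= ¬Q ∧ ¬S   [complement / identity]

¬Q ∧ ¬S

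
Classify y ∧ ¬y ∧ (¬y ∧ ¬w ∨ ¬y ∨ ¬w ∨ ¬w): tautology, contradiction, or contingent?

y ∧ ¬y ∧ (¬y ∧ ¬w ∨ ¬y ∨ ¬w ∨ ¬w)
= y ∧ ¬y ∧ (¬y ∧ ¬w ∨ ¬y ∨ ¬w)   — idempotence
= y ∧ ¬y ∧ (¬y ∨ ¬w)   — absorption
= y ∧ ¬y   — absorption
= False   — complement

contradiction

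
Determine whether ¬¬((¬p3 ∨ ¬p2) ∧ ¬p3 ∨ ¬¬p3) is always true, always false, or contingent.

always true

¬¬((¬p3 ∨ ¬p2) ∧ ¬p3 ∨ ¬¬p3)
= ¬¬(¬p3 ∨ ¬¬p3)   — absorption
= ¬p3 ∨ ¬¬p3   — double negation
= ¬p3 ∨ p3   — double negation
= True   — complement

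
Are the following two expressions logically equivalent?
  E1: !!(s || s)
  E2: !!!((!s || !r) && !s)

E1: !!(s || s)
    = s || s
    = s
E2: !!!((!s || !r) && !s)
    = !!!!s
    = !!s
    = s
Both reduce to s, so they are equivalent.

Yes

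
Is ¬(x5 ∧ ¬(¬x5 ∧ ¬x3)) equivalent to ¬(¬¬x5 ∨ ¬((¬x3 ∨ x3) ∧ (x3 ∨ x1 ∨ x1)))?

No

E1: ¬(x5 ∧ ¬(¬x5 ∧ ¬x3))
    = ¬(x5 ∧ (x5 ∨ x3))
    = ¬x5
E2: ¬(¬¬x5 ∨ ¬((¬x3 ∨ x3) ∧ (x3 ∨ x1 ∨ x1)))
    = ¬(¬¬x5 ∨ ¬(x3 ∨ x1 ∨ x1))
    = ¬(¬¬x5 ∨ ¬(x3 ∨ x1))
    = ¬x5 ∧ (x3 ∨ x1)
These differ: at x1=0, x3=0, x5=0, E1 = 1 but E2 = 0.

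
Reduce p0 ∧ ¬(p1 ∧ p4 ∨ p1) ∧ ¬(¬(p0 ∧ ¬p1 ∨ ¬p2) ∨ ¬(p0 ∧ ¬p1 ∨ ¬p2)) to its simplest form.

p0 ∧ ¬(p1 ∧ p4 ∨ p1) ∧ ¬(¬(p0 ∧ ¬p1 ∨ ¬p2) ∨ ¬(p0 ∧ ¬p1 ∨ ¬p2))
= p0 ∧ ¬(p1 ∧ p4 ∨ p1) ∧ (p0 ∧ ¬p1 ∨ ¬p2) ∧ (p0 ∧ ¬p1 ∨ ¬p2)   — De Morgan
= p0 ∧ ¬(p1 ∧ p4 ∨ p1) ∧ (p0 ∧ ¬p1 ∨ ¬p2)   — idempotence
= p0 ∧ ¬p1 ∧ (p0 ∧ ¬p1 ∨ ¬p2)   — absorption
= p0 ∧ ¬p1   — absorption

p0 ∧ ¬p1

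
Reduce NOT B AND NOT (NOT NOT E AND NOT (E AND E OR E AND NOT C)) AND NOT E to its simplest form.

NOT B AND NOT E

NOT B AND NOT (NOT NOT E AND NOT (E AND E OR E AND NOT C)) AND NOT E
= NOT B AND (NOT E OR E AND E OR E AND NOT C) AND NOT E   — De Morgan
= NOT B AND (NOT E OR E OR E AND NOT C) AND NOT E   — idempotence
= NOT B AND (NOT E OR E) AND NOT E   — absorption
= NOT B AND NOT E   — complement / identity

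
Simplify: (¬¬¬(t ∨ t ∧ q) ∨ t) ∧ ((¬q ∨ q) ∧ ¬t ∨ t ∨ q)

True

(¬¬¬(t ∨ t ∧ q) ∨ t) ∧ ((¬q ∨ q) ∧ ¬t ∨ t ∨ q)
= (¬¬¬(t ∨ t ∧ q) ∨ t) ∧ (¬t ∨ t ∨ q)   (complement / identity)
= (¬¬¬t ∨ t) ∧ (¬t ∨ t ∨ q)   (absorption)
= (¬t ∨ t) ∧ (¬t ∨ t ∨ q)   (double negation)
= ¬t ∨ t   (absorption)
= True   (complement)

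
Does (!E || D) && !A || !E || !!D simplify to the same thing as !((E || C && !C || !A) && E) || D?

E1: (!E || D) && !A || !E || !!D
    = (!E || D) && !A || !E || D   — double negation
    = !E || D   — absorption
E2: !((E || C && !C || !A) && E) || D
    = !((E || !A) && E) || D   — complement / identity
    = !E || D   — absorption
Both reduce to !E || D, so they are equivalent.

Yes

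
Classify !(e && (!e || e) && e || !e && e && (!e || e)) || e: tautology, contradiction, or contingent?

!(e && (!e || e) && e || !e && e && (!e || e)) || e
= !(e && (!e || e)) || e   [distribution]
= !e || e   [complement / identity]
= true   [complement]

tautology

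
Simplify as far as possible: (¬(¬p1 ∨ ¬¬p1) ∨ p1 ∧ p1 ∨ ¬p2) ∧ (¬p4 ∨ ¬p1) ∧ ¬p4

(¬(¬p1 ∨ ¬¬p1) ∨ p1 ∧ p1 ∨ ¬p2) ∧ (¬p4 ∨ ¬p1) ∧ ¬p4
= (¬(¬p1 ∨ ¬¬p1) ∨ p1 ∧ p1 ∨ ¬p2) ∧ ¬p4   [absorption]
= (p1 ∧ ¬p1 ∨ p1 ∧ p1 ∨ ¬p2) ∧ ¬p4   [De Morgan]
= (p1 ∨ ¬p2) ∧ ¬p4   [distribution]

(p1 ∨ ¬p2) ∧ ¬p4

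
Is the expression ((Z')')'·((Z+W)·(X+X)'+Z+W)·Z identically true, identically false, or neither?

identically false

((Z')')'·((Z+W)·(X+X)'+Z+W)·Z
= ((Z')')'·((Z+W)·X'+Z+W)·Z   (idempotence)
= Z'·((Z+W)·X'+Z+W)·Z   (double negation)
= Z'·(Z+W)·Z   (absorption)
= Z'·Z   (absorption)
= 0   (complement)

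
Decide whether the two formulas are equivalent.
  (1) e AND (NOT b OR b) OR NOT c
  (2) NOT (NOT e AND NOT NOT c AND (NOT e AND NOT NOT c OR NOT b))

Yes

E1: e AND (NOT b OR b) OR NOT c
    = e OR NOT c   (complement / identity)
E2: NOT (NOT e AND NOT NOT c AND (NOT e AND NOT NOT c OR NOT b))
    = NOT (NOT e AND NOT NOT c)   (absorption)
    = e OR NOT c   (De Morgan)
Both reduce to e OR NOT c, so they are equivalent.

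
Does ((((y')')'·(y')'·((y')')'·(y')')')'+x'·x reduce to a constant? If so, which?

yes, False

((((y')')'·(y')'·((y')')'·(y')')')'+x'·x
= ((((y')')'·(y')'·((y')')'·(y')')')'   — complement / identity
= ((((y')')'·(y')')')'   — idempotence
= ((y')'+y')'   — De Morgan
= y'·y   — De Morgan
= 0   — complement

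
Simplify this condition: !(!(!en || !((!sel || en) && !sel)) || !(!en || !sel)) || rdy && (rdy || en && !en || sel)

!(!(!en || !((!sel || en) && !sel)) || !(!en || !sel)) || rdy && (rdy || en && !en || sel)
= !(!(!en || !((!sel || en) && !sel)) || !(!en || !sel)) || rdy && (rdy || sel)
= !(!(!en || !((!sel || en) && !sel)) || !(!en || !sel)) || rdy
= !(!(!en || !!sel) || !(!en || !sel)) || rdy
= !(en && !sel || !(!en || !sel)) || rdy
= !(en && !sel || en && sel) || rdy
= !en || rdy

!en || rdy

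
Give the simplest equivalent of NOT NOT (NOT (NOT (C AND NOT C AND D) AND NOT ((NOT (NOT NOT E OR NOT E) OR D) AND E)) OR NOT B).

E AND D OR NOT B

NOT NOT (NOT (NOT (C AND NOT C AND D) AND NOT ((NOT (NOT NOT E OR NOT E) OR D) AND E)) OR NOT B)
= NOT NOT (C AND NOT C AND D OR (NOT (NOT NOT E OR NOT E) OR D) AND E OR NOT B)   — De Morgan
= NOT NOT (C AND NOT C AND D OR (NOT E AND E OR D) AND E OR NOT B)   — De Morgan
= NOT NOT (C AND NOT C AND D OR D AND E OR NOT B)   — complement / identity
= C AND NOT C AND D OR D AND E OR NOT B   — double negation
= (C AND NOT C OR E) AND D OR NOT B   — distribution
= E AND D OR NOT B   — complement / identity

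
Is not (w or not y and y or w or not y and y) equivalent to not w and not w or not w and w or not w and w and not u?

Yes

E1: not (w or not y and y or w or not y and y)
    = not (w or not y and y)   [idempotence]
    = not w   [complement / identity]
E2: not w and not w or not w and w or not w and w and not u
    = not w and not w or not w and w   [absorption]
    = not w   [distribution]
Both reduce to not w, so they are equivalent.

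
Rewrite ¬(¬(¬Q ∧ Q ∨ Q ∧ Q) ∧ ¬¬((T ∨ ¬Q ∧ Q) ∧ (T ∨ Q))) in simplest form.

Q ∨ ¬T

¬(¬(¬Q ∧ Q ∨ Q ∧ Q) ∧ ¬¬((T ∨ ¬Q ∧ Q) ∧ (T ∨ Q)))
= ¬(¬(¬Q ∧ Q ∨ Q ∧ Q) ∧ ¬¬(T ∧ (T ∨ Q)))   (complement / identity)
= ¬(¬Q ∧ ¬¬(T ∧ (T ∨ Q)))   (distribution)
= ¬(¬Q ∧ ¬¬T)   (absorption)
= Q ∨ ¬T   (De Morgan)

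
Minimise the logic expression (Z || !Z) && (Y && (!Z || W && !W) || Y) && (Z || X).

(Z || !Z) && (Y && (!Z || W && !W) || Y) && (Z || X)
= (Z || !Z) && (Y && !Z || Y) && (Z || X)
= (Y && !Z || Y) && (Z || X)
= Y && (Z || X)

Y && (Z || X)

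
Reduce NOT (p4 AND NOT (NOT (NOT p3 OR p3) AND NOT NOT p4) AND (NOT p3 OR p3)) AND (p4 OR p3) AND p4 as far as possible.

FALSE

NOT (p4 AND NOT (NOT (NOT p3 OR p3) AND NOT NOT p4) AND (NOT p3 OR p3)) AND (p4 OR p3) AND p4
= NOT (p4 AND (NOT p3 OR p3 OR NOT p4) AND (NOT p3 OR p3)) AND (p4 OR p3) AND p4
= NOT (p4 AND (NOT p3 OR p3)) AND (p4 OR p3) AND p4
= NOT p4 AND (p4 OR p3) AND p4
= NOT p4 AND p4
= FALSE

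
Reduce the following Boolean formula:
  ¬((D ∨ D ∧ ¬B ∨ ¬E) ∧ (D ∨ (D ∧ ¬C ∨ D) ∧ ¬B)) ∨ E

¬D ∨ E

¬((D ∨ D ∧ ¬B ∨ ¬E) ∧ (D ∨ (D ∧ ¬C ∨ D) ∧ ¬B)) ∨ E
= ¬((D ∨ D ∧ ¬B ∨ ¬E) ∧ (D ∨ D ∧ ¬B)) ∨ E   [absorption]
= ¬(D ∨ D ∧ ¬B) ∨ E   [absorption]
= ¬D ∨ E   [absorption]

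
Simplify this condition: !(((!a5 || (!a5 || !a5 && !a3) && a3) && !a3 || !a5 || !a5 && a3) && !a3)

!(((!a5 || (!a5 || !a5 && !a3) && a3) && !a3 || !a5 || !a5 && a3) && !a3)
= !(((!a5 || !a5 && a3) && !a3 || !a5 || !a5 && a3) && !a3)   — absorption
= !((!a5 || !a5 && a3) && !a3)   — absorption
= !(!a5 && !a3)   — absorption
= a5 || a3   — De Morgan

a5 || a3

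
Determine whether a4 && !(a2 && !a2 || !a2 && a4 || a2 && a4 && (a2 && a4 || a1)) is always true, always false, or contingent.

always false

a4 && !(a2 && !a2 || !a2 && a4 || a2 && a4 && (a2 && a4 || a1))
= a4 && !(!a2 && a4 || a2 && a4 && (a2 && a4 || a1))   (complement / identity)
= a4 && !(!a2 && a4 || a2 && a4)   (absorption)
= a4 && !a4   (distribution)
= false   (complement)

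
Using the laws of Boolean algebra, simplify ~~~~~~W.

~~~~~~W
= ~~~~W
= ~~W
= W

W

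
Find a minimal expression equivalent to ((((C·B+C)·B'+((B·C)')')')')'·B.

C'·B

((((C·B+C)·B'+((B·C)')')')')'·B
= (((C·B'+((B·C)')')')')'·B
= (((C·B'+B·C)')')'·B
= ((C')')'·B
= C'·B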